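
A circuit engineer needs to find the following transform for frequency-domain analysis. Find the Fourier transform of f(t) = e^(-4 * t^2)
The Fourier transform of a Gaussian e^(-a*t^2) is sqrt(pi/a)*e^(-omega^2/(4a)).
With a=4: F(omega)=sqrt(pi)/2*e^(-omega^2/16)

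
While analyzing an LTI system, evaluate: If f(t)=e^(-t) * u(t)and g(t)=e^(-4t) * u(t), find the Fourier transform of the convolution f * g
By the convolution theorem: F{f*g}=F(omega)*G(omega)
F(omega)=1/(1 + j*omega), G(omega)=1/(4 + j*omega)
F{f*g}=1/((1 + j*omega)(4 + j*omega))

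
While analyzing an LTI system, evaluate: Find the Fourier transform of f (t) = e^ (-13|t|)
Using the standard pair: F{e^(-a|t|)}=2a/(a^2+omega^2)
With a=13: F(omega)=26/(169+omega^2)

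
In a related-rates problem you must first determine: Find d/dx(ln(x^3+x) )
Chain rule: d/dx[ln(u)] = u'/u where u = x^3+x
u' = 3x^2+1

Answer: (3x^2+1)/(x^3+x)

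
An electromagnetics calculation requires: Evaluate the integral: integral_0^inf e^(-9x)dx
integral_0^inf e^(-9x) dx = [-1/9*e^(-9x)]_0^inf
= 0 - (-1/9) = 1/9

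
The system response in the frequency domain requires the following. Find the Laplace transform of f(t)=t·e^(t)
L{t·e^(at)} = 1/(s-a)²
L{t·e^(t)} = 1/(s-1)²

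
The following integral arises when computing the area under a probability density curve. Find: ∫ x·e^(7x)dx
Integration by parts: u=x, dv=e^(7x) dx
du=dx, v=e^(7x)/7
=x·e^(7x)/7 - ∫ e^(7x)/7 dx
=x·e^(7x)/7 - e^(7x)/49+C

Answer: e^(7x)(x/7-1/49)+C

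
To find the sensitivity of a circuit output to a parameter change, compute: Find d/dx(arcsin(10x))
d/dx[arcsin(u)] = u'/√(1-u²), u = 10x, u' = 10

Answer: 10/√(1-100x²)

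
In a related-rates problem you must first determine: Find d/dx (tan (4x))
Chain rule: d/dx[tan(u)]=sec²(u)·u' where u=4x
u'=4

Answer: 4·sec²(4x)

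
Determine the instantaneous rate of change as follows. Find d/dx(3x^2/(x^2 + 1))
Quotient rule: (f/g)'=(f'g - fg')/g²
f=3x^2, f'=6x
g=x^2 + 1, g'=2x

Answer: (6x·(x^2 + 1) - 6x^3)/(x^2 + 1)²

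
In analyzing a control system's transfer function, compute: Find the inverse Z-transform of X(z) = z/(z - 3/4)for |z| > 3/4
Standard pair: z/(z-a) <-> a^n * u[n] for causal signals
With a = 3/4: x[n] = (3/4)^n * u[n]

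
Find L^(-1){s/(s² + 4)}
L^(-1){s/(s² + w²)}=cos(wt)
Here w=2

Answer: cos(2t)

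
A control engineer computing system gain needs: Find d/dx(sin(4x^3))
Chain rule: d/dx[sin(u)]=cos(u)·u' where u=4x^3
u'=12x^2

Answer: 12x^2·cos(4x^3)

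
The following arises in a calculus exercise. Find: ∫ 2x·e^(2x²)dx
Let u = 2x², du = 4x dx
∫ (1/2)e^u du = e^u/2 + C

Answer: e^(2x²)/2 + C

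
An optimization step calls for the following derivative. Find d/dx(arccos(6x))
d/dx[arccos(u)]=-u'/√(1-u²), u=6x, u'=6

Answer: -6/√(1-36x²)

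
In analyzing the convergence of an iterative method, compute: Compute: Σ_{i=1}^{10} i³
Using formula: Σ i^3 = [n(n + 1)/2]² = [10·11/2]² = 3025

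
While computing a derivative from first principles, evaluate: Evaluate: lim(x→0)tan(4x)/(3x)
tan(u) ≈ u for small u:
tan(4x)/(3x) ≈ 4x/(3x)=4/3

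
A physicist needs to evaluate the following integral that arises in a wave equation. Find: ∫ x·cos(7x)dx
By parts: u = x, dv = cos(7x) dx
du = dx, v = sin(7x)/7
= x·sin(7x)/7+cos(7x)/7²+C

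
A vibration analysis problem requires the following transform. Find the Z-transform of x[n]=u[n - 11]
Using the time-shift property: Z{u[n-11]} = z^(-11)*z/(z-1)
= z^(-10)/(z-1)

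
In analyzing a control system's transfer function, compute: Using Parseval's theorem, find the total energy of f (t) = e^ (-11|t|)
Parseval's theorem: E = integral |f(t)|^2 dt = (1/2pi) integral |F(omega)|^2 domega
E = integral_{-inf}^{inf} e^(-22|t|) dt = 2*integral_0^inf e^(-22t) dt = 2/(2*11) = 1/11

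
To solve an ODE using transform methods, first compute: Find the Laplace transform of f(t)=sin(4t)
L{sin(wt)}=w/(s² + w²)
L{sin(4t)}=4/(s² + 16)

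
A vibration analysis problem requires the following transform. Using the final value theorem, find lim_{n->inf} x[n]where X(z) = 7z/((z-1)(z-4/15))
Final value theorem: lim x[n] = lim_{z->1} (z-1) * X(z)
(z-1) * X(z) = 7z/(z-4/15)
As z->1: 7/(1 - 4/15) = 7/(11/15) = 105/11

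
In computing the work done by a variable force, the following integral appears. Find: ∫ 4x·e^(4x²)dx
Let u = 4x², du = 8x dx
∫ (1/2)e^u du = e^u/2+C

Answer: e^(4x²)/2+C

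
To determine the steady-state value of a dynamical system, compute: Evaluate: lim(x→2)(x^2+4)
Polynomial is continuous, so substitute x=2:
1·2^2 + 4=8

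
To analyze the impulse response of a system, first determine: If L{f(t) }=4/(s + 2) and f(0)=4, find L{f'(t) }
L{f'(t)}=s·F(s) - f(0)=4s/(s + 2) - 4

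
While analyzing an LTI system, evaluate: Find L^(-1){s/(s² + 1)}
L^(-1){s/(s²+w²)} = cos(wt)
Here w = 1

Answer: cos(t)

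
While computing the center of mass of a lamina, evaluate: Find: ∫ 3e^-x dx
Since d/dx[e^-x] = - e^-x, we get -3e^-x+C

Answer: -3e^-x+C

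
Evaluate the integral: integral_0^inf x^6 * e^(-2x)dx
This is a Gamma integral. Substitute u = 2x (du = 2 dx):
integral_0^inf x^6 * e^(-2x) dx = (1/2^7) integral_0^inf u^6 * e^(-u) du
= Gamma(7)/2^7 = 6!/2^7 = 720/128

Answer: 45/8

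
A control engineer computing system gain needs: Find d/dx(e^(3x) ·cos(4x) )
Product rule: (fg)'=f'g + fg'
f=e^(3x), f'=3·e^(3x)
g=cos(4x), g'=-4·sin(4x)

Answer: 3·e^(3x)·cos(4x) - 4·e^(3x)·sin(4x)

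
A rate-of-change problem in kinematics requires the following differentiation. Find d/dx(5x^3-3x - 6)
Power rule: d/dx(ax^n) = n·a·x^(n-1)
Term by term: 15·x^2-3

Answer: 15x^2-3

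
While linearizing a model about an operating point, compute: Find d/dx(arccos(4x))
d/dx[arccos(u)] = -u'/√(1-u²), u = 4x, u' = 4

Answer: -4/√(1 - 16x²)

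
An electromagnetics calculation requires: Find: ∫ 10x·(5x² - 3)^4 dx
Let u = 5x² - 3, du = 10x dx
∫ u^4 du = u^5/5+C

Answer: (5x² - 3)^5/5+C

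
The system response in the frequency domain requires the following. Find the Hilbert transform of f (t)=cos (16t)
The Hilbert transform shifts each frequency component by -pi/2.
H{cos(wt)}=sin(wt)
With w=16: H{cos(16t)}=sin(16t)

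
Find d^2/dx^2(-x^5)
Apply power rule 2 times:
d^1: -5x^4
d^2: -20x^3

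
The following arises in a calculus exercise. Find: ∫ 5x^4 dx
Using power rule: ∫ 5x^4 dx=5/5 x^5+C=x^5+C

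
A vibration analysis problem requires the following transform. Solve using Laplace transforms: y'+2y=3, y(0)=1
Take L of both sides: sY(s)-1+2Y(s)=3/s
Y(s)(s+2)=3/s+1
Y(s)=3/(s(s+2))+1/(s+2)
Partial fractions: 3/(s(s+2))=(3/2)/s - (3/2)/(s+2)
So Y(s)=(3/2)/s - (1/2)/(s+2)
Inverse transform (L^(-1){1/s}=1, L^(-1){1/(s+2)}=e^(-2t)):

Answer: y(t)=3/2 - (1/2)·e^(-2t)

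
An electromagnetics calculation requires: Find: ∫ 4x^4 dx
Using power rule: ∫ 4x^4 dx=4/5 x^5 + C=(4/5)x^5 + C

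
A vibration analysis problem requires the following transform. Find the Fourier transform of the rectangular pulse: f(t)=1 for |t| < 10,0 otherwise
F(omega)=integral from -10 to 10 of e^(-j * omega * t) dt
=2 * sin(10 * omega)/omega=20 * sinc(10 * omega/pi)

Answer: 2 * sin(10 * omega)/omega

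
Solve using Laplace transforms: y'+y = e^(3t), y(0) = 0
Take L: sY - 0 + Y = 1/(s-3)
Y(s + 1) = 1/(s-3) + 0
Y = 1/((s-3)(s + 1)) + 0/(s + 1)
Partial fractions: 1/((s-3)(s + 1)) = (1/4)/(s-3) - (1/4)/(s + 1)
So Y = (1/4)/(s-3) - (1/4)/(s + 1)
Inverse Laplace transform (L^(-1){1/(s-3)} = e^(3t), L^(-1){1/(s + 1)} = e^(-t)):

Answer: y(t) = (1/4)·e^(3t) - (1/4)·e^(-t)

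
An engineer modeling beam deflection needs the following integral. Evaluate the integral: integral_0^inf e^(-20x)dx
integral_0^inf e^(-20x) dx=[-1/20*e^(-20x)]_0^inf
=0 - (-1/20)=1/20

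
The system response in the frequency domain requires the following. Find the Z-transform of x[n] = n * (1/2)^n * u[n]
Using the property Z{n*a^n*u[n]} = az/(z-a)^2
With a = 1/2: X(z) = (1/2)z/(z - 1/2)^2, |z| > 1/2

Answer: (1/2)z/(z - 1/2)^2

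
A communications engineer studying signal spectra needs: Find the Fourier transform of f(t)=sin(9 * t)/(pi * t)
sin(W * t)/(pi * t)=(W/pi) * sinc(W * t/pi) is the impulse response of the ideal low-pass filter with cutoff W (here W=9).
Its Fourier transform is a rectangular function:
F(omega)=1 for |omega| < 9, 0 otherwise

Answer: rect(omega/18) [i.e., 1 for |omega| < 9, 0 otherwise]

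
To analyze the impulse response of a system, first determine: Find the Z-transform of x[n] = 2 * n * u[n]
Z{n*u[n]}=z/(z-1)^2
By linearity: Z{2*n*u[n]}=2z/(z-1)^2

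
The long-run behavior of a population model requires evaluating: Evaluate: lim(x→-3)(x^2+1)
Polynomial is continuous, so substitute x = -3:
1·(-3)^2+1 = 10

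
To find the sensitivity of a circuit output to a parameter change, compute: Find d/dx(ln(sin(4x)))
Chain rule: d/dx[ln(u)] = u'/u where u = sin(4x)
u' = 4cos(4x)

Answer: (4cos(4x))/(sin(4x))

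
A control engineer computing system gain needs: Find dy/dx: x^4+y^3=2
Differentiate: 4x^3+3y^2·(dy/dx)=0
dy/dx=-4x^3/(3y^2)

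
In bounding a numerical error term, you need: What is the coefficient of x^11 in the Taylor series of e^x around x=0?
Taylor series of e^x = Σ x^n/n!
Coefficient of x^11 = 1/11! = 1/39916800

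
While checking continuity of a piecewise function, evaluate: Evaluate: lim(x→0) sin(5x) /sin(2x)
sin(u) ≈ u for small u:
sin(5x)/sin(2x) ≈ 5x/(2x)=5/2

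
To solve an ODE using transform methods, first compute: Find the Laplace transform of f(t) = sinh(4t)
L{sinh(at)}=a/(s²-a²)
L{sinh(4t)}=4/(s²-16)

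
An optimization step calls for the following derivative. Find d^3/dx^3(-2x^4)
Apply power rule 3 times:
d^1: -8x^3
d^2: -24x^2
d^3: -48x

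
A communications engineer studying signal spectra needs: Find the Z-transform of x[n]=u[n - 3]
Using the time-shift property: Z{u[n-3]} = z^(-3) * z/(z-1)
= z^(-2)/(z-1)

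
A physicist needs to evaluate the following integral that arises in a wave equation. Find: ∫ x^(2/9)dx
Power rule: ∫ x^(2/9) dx=x^(11/9)/(11/9) + C

Answer: (9/11)·x^(11/9) + C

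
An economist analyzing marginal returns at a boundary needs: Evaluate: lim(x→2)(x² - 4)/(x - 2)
Factor: (x² - 4) = (x-2)(x + 2)
Cancel (x-2): lim(x→2) (x + 2) = 4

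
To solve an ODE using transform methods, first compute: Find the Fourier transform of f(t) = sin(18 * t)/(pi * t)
sin(W*t)/(pi*t) = (W/pi)*sinc(W*t/pi) is the impulse response of the ideal low-pass filter with cutoff W (here W = 18).
Its Fourier transform is a rectangular function:
F(omega) = 1 for |omega| < 18, 0 otherwise

Answer: rect(omega/36) [i.e., 1 for |omega| < 18, 0 otherwise]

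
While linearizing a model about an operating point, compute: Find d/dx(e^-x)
Chain rule: d/dx[e^u] = e^u · u' where u = -x
u' = -1

Answer: -1·e^-x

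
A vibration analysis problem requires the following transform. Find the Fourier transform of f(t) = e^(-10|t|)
Using the standard pair: F{e^(-a|t|)} = 2a/(a^2 + omega^2)
With a = 10: F(omega) = 20/(100 + omega^2)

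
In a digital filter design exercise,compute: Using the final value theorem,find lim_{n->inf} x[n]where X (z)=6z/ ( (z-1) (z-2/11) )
Final value theorem: lim x[n] = lim_{z->1} (z-1) * X(z)
(z-1) * X(z) = 6z/(z-2/11)
As z->1: 6/(1 - 2/11) = 6/(9/11) = 22/3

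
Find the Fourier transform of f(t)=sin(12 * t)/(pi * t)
sin(W*t)/(pi*t) = (W/pi)*sinc(W*t/pi) is the impulse response of the ideal low-pass filter with cutoff W (here W = 12).
Its Fourier transform is a rectangular function:
F(omega) = 1 for |omega| < 12, 0 otherwise

Answer: rect(omega/24) [i.e., 1 for |omega| < 12, 0 otherwise]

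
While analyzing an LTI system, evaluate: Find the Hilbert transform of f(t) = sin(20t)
The Hilbert transform shifts each frequency component by -pi/2.
H{sin(wt)}=-cos(wt)
With w=20: H{sin(20t)}=-cos(20t)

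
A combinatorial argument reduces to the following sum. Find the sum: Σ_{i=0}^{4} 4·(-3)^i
Geometric series: S = a(1 - r^n)/(1 - r)
a = 4, r = -3, n = 5
S = 4(1 + 243)/4 = 244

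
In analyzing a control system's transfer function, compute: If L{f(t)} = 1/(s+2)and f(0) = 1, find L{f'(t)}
L{f'(t)}=s·F(s) - f(0)=s/(s + 2) - 1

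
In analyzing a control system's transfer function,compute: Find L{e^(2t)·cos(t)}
First shifting: L{e^(at)f(t)}=F(s-a)
L{cos(t)}=s/(s²+1)
Shift: (s-2)/((s-2)²+1)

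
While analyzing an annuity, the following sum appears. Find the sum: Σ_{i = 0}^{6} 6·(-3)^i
Geometric series: S = a(1 - r^n)/(1 - r)
a = 6, r = -3, n = 7
S = 6(1 + 2187)/4 = 3282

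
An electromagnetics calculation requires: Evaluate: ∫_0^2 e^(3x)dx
Antiderivative: (1/3)e^(3x)
Evaluate: (1/3)(e^6 - 1)

Answer: (e^6 - 1)/3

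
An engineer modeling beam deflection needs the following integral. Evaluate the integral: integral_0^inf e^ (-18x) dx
integral_0^inf e^(-18x) dx = [-1/18*e^(-18x)]_0^inf
= 0 - (-1/18) = 1/18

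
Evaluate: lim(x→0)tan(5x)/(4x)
tan(u) ≈ u for small u:
tan(5x)/(4x) ≈ 5x/(4x) = 5/4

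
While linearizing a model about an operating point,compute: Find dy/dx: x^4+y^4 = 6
Differentiate: 4x^3 + 4y^3·(dy/dx) = 0
dy/dx = -4x^3/(4y^3)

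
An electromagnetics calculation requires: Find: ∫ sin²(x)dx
Using identity sin²(u)=(1 - cos(2u))/2:
∫ (1 - cos(2x))/2 dx=x/2 - sin(2x)/4+C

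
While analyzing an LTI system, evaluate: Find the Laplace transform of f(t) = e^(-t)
L{e^(at)}=1/(s-a)
L{e^(-t)}=1/(s + 1)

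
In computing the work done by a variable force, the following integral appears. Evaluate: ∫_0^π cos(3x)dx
Antiderivative: sin(3x)/3
Evaluate at bounds: [sin(3·π)/3] - [sin(3·0)/3]
= ((0) - (0))/3 = 0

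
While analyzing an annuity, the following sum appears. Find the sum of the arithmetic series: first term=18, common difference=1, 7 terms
Last term: a_n = 18 + (7 - 1)·1 = 24
Sum = n(a_1 + a_n)/2 = 7(18 + 24)/2 = 147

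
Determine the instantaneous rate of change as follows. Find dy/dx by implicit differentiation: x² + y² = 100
Differentiate both sides: 2x + 2y·(dy/dx) = 0
Solve: dy/dx = -2x/(2y) = -x/y

Answer: dy/dx = -x/y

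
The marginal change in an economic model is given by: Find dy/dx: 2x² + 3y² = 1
Differentiate: 4x + 6y·(dy/dx)=0
dy/dx=-4x/(6y)=-(2/3)·(x/y)

Answer: dy/dx=-(2/3)·(x/y)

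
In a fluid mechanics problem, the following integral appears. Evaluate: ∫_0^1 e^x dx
Antiderivative: e^x
Evaluate: (e^1-1)

Answer: e^1-1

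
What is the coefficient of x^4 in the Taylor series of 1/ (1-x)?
1/(1-x)=Σ x^n for |x|<1
All coefficients are 1

Answer: 1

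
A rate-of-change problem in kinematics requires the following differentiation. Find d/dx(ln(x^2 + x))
Chain rule: d/dx[ln(u)] = u'/u where u = x^2 + x
u' = 2x + 1

Answer: (2x + 1)/(x^2 + x)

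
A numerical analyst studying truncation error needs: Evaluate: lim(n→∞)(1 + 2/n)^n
This is the definition of e^2: lim(1 + 2/n)^n=e^2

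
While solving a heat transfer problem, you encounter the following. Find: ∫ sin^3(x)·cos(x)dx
Let u=sin(x), du=cos(x) dx
∫ u^3 du=u^4/4 + C

Answer: sin^4(x)/4 + C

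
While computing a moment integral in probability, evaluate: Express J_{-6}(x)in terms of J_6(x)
For integer n: J_{-n}(x)=(-1)^n J_n(x)
With n=6: J_{-6}(x)=(-1)^6 J_6(x)=J_6(x)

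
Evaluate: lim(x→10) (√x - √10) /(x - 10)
Multiply by conjugate (√x+√10)/(√x+√10):
= (x - 10)/((x - 10)(√x+√10)) = 1/(√x+√10)
As x → 10: 1/(2√10)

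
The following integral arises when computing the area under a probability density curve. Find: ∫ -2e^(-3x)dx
Since d/dx[e^(-3x)]=-3e^(-3x), we get 2/3 e^(-3x)+C

Answer: (2/3)e^(-3x)+C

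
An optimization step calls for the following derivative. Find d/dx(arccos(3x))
d/dx[arccos(u)] = -u'/√(1-u²), u = 3x, u' = 3

Answer: -3/√(1-9x²)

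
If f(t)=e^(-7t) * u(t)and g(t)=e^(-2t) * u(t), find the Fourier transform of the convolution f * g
By the convolution theorem: F{f * g}=F(omega) * G(omega)
F(omega)=1/(7+j * omega), G(omega)=1/(2+j * omega)
F{f * g}=1/((7+j * omega)(2+j * omega))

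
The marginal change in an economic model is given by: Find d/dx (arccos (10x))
d/dx[arccos(u)] = -u'/√(1-u²), u = 10x, u' = 10

Answer: -10/√(1-100x²)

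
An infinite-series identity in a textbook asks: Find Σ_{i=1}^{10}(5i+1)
= 5·Σ i + 1·10 = 5·55 + 10 = 285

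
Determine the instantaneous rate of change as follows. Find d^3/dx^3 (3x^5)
Apply power rule 3 times:
d^1: 15x^4
d^2: 60x^3
d^3: 180x^2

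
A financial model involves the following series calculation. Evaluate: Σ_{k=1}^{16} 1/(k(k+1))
Partial fractions: 1/(k(k+1)) = 1/k - 1/(k+1)
Telescoping sum: 1(1-1/17) = 1·16/17

Answer: 16/17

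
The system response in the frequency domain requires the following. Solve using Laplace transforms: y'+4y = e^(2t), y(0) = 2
Take L: sY - 2+4Y = 1/(s-2)
Y(s+4) = 1/(s-2)+2
Y = 1/((s-2)(s+4))+2/(s+4)
Partial fractions: 1/((s-2)(s+4)) = (1/6)/(s-2) - (1/6)/(s+4)
So Y = (1/6)/(s-2)+(11/6)/(s+4)
Inverse Laplace transform (L^(-1){1/(s-2)} = e^(2t), L^(-1){1/(s+4)} = e^(-4t)):

Answer: y(t) = (1/6)·e^(2t)+(11/6)·e^(-4t)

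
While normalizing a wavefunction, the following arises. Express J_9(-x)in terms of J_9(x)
For integer n: J_n(-x)=(-1)^n J_n(x)
With n=9: J_9(-x)=(-1)^9 J_9(x)=-J_9(x)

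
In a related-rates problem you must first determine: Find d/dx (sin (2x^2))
Chain rule: d/dx[sin(u)] = cos(u)·u' where u = 2x^2
u' = 4x

Answer: 4x·cos(2x^2)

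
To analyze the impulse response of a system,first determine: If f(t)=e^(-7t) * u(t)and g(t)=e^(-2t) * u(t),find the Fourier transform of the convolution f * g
By the convolution theorem: F{f * g} = F(omega) * G(omega)
F(omega) = 1/(7+j * omega), G(omega) = 1/(2+j * omega)
F{f * g} = 1/((7+j * omega)(2+j * omega))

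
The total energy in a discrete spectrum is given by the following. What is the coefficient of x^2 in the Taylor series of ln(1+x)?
ln(1+x)=Σ (-1)^(n+1) x^n/n
Coefficient of x^2=(-1)^3/2=-1/2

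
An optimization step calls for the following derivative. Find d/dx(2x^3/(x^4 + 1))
Quotient rule: (f/g)'=(f'g - fg')/g²
f=2x^3, f'=6x^2
g=x^4 + 1, g'=4x^3

Answer: (6x^2·(x^4 + 1) - 8x^6)/(x^4 + 1)²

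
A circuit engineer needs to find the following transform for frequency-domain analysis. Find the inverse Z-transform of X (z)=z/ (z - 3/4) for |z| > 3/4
Standard pair: z/(z-a) <-> a^n*u[n] for causal signals
With a = 3/4: x[n] = (3/4)^n*u[n]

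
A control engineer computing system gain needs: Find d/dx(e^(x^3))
Chain rule: d/dx[e^u] = e^u · u' where u = x^3
u' = 3x^2

Answer: 3x^2·e^(x^3)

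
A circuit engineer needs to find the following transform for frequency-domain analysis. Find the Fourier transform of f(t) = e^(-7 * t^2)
The Fourier transform of a Gaussian e^(-a*t^2) is sqrt(pi/a)*e^(-omega^2/(4a)).
With a = 7: F(omega) = sqrt(pi/7)*e^(-omega^2/28)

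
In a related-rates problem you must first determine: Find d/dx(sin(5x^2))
Chain rule: d/dx[sin(u)] = cos(u)·u' where u = 5x^2
u' = 10x

Answer: 10x·cos(5x^2)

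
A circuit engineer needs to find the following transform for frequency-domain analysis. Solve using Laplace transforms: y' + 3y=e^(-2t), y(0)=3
Take L: sY - 3 + 3Y = 1/(s + 2)
Y(s + 3) = 1/(s + 2) + 3
Y = 1/((s + 2)(s + 3)) + 3/(s + 3)
Partial fractions: 1/((s + 2)(s + 3)) = 1/(s + 2) - 1/(s + 3)
So Y = 1/(s + 2) + 2/(s + 3)
Inverse Laplace transform (L^(-1){1/(s + 2)} = e^(-2t), L^(-1){1/(s + 3)} = e^(-3t)):

Answer: y(t) = 1·e^(-2t) + 2·e^(-3t)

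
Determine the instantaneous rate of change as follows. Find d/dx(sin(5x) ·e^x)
Product rule: (fg)' = f'g + fg'
f = sin(5x), f' = 5·cos(5x)
g = e^x, g' = e^x

Answer: 5·cos(5x)·e^x + sin(5x)·e^x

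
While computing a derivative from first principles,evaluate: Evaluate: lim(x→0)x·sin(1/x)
Squeeze theorem: -|x| ≤ x·sin(1/x) ≤ |x|
Since x → 0 as x → 0, by squeeze theorem the limit is 0

Answer: 0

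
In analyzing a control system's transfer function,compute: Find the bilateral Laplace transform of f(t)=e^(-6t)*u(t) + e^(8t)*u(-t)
For e^(-6t) * u(t): L = 1/(s+6), Re(s) > -6
For e^(8t) * u(-t): L = -1/(s-8), Re(s) < 8
Combined: F(s) = 1/(s+6)-1/(s-8), -6 < Re(s) < 8

Answer: 1/(s+6)-1/(s-8), ROC: -6 < Re(s) < 8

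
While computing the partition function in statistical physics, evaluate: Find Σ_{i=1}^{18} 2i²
=2·n(n + 1)(2n + 1)/6=2·18·19·37/6=4218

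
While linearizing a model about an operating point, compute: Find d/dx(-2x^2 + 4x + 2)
Power rule: d/dx(ax^n)=n·a·x^(n-1)
Term by term: -4·x + 4

Answer: -4x + 4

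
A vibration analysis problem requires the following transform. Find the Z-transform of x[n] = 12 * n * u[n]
Z{n * u[n]} = z/(z-1)^2
By linearity: Z{12 * n * u[n]} = 12z/(z-1)^2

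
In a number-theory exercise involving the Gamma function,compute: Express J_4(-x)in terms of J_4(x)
For integer n: J_n(-x) = (-1)^n J_n(x)
With n = 4: J_4(-x) = (-1)^4 J_4(x) = J_4(x)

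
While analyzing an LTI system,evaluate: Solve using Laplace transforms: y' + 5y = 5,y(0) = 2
Take L of both sides: sY(s)-2+5Y(s)=5/s
Y(s)(s+5)=5/s+2
Y(s)=5/(s(s+5))+2/(s+5)
Partial fractions: 5/(s(s+5))=1/s - 1/(s+5)
So Y(s)=1/s+1/(s+5)
Inverse transform (L^(-1){1/s}=1, L^(-1){1/(s+5)}=e^(-5t)):

Answer: y(t)=1+e^(-5t)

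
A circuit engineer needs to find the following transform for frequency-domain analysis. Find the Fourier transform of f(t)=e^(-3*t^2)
The Fourier transform of a Gaussian e^(-a*t^2) is sqrt(pi/a)*e^(-omega^2/(4a)).
With a = 3: F(omega) = sqrt(pi/3)*e^(-omega^2/12)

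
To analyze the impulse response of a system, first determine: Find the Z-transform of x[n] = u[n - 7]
Using the time-shift property: Z{u[n-7]}=z^(-7)*z/(z-1)
=z^(-6)/(z-1)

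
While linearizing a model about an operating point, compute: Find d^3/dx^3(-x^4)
Apply power rule 3 times:
d^1: -4x^3
d^2: -12x^2
d^3: -24x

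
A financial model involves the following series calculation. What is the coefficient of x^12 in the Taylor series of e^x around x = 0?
Taylor series of e^x = Σ x^n/n!
Coefficient of x^12 = 1/12! = 1/479001600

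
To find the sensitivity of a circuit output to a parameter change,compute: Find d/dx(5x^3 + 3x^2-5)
Power rule: d/dx(ax^n)=n·a·x^(n-1)
Term by term: 15·x^2+6·x

Answer: 15x^2+6x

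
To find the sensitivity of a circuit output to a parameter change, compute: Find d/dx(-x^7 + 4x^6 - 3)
Power rule: d/dx(ax^n) = n·a·x^(n-1)
Term by term: -7·x^6 + 24·x^5

Answer: -7x^6 + 24x^5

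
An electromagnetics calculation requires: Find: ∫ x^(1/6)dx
Power rule: ∫ x^(1/6) dx = x^(7/6)/(7/6) + C

Answer: (6/7)·x^(7/6) + C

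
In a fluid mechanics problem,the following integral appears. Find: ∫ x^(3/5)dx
Power rule: ∫ x^(3/5) dx=x^(8/5)/(8/5) + C

Answer: (5/8)·x^(8/5) + C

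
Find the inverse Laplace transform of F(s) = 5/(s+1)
L^(-1){5/(s-a)}=c·e^(at)
Here a=-1, c=5

Answer: 5e^(-t)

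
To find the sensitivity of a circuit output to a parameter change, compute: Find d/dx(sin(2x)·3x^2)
Product rule: (fg)'=f'g + fg'
f=sin(2x), f'=2·cos(2x)
g=3x^2, g'=6x

Answer: 6·cos(2x)·x^2 + 6·sin(2x)·x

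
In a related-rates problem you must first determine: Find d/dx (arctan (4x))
d/dx[arctan(u)] = u'/(1+u²), u = 4x, u' = 4

Answer: 4/(1+16x²)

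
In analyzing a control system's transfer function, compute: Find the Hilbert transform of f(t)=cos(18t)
The Hilbert transform shifts each frequency component by -pi/2.
H{cos(wt)}=sin(wt)
With w=18: H{cos(18t)}=sin(18t)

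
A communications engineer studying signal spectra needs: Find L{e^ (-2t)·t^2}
First shifting: L{e^(at)f(t)}=F(s-a)
L{t^2}=2/s^3
Shift s → s+2: 2/(s+2)^3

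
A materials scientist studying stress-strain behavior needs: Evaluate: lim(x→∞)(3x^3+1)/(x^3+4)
Divide numerator and denominator by x^3:
lim (3 + 1/x^3)/(1 + 4/x^3)=3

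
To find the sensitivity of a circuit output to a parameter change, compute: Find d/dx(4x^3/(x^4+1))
Quotient rule: (f/g)' = (f'g - fg')/g²
f = 4x^3, f' = 12x^2
g = x^4+1, g' = 4x^3

Answer: (12x^2·(x^4+1)-16x^6)/(x^4+1)²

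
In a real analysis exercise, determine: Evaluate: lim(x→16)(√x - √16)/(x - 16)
Multiply by conjugate (√x+√16)/(√x+√16):
=(x - 16)/((x - 16)(√x+√16))=1/(√x+√16)
As x → 16: 1/(2√16)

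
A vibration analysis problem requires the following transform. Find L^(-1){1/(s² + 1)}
L^(-1){w/(s²+w²)} = sin(wt)
Here w = 1

Answer: sin(t)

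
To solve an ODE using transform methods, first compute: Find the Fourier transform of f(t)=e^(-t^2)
The Fourier transform of a Gaussian e^(-t^2) is sqrt(pi)*e^(-omega^2/4).
With a = 1: F(omega) = sqrt(pi)*e^(-omega^2/4)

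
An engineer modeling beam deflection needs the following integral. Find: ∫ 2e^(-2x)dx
Since d/dx[e^(-2x)] = -2e^(-2x), we get -1 e^(-2x)+C

Answer: -e^(-2x)+C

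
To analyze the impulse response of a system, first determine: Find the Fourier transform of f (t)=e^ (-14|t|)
Using the standard pair: F{e^(-a|t|)} = 2a/(a^2+omega^2)
With a = 14: F(omega) = 28/(196+omega^2)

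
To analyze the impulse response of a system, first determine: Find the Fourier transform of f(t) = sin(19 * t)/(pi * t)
sin(W*t)/(pi*t)=(W/pi)*sinc(W*t/pi) is the impulse response of the ideal low-pass filter with cutoff W (here W=19).
Its Fourier transform is a rectangular function:
F(omega)=1 for |omega| < 19, 0 otherwise

Answer: rect(omega/38) [i.e., 1 for |omega| < 19, 0 otherwise]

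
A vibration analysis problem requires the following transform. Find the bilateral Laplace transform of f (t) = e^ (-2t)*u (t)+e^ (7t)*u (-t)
For e^(-2t)*u(t): L=1/(s+2), Re(s) > -2
For e^(7t)*u(-t): L=-1/(s-7), Re(s) < 7
Combined: F(s)=1/(s+2)-1/(s-7), -2 < Re(s) < 7

Answer: 1/(s+2)-1/(s-7), ROC: -2 < Re(s) < 7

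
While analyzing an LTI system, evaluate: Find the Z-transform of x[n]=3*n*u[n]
Z{n * u[n]}=z/(z-1)^2
By linearity: Z{3 * n * u[n]}=3z/(z-1)^2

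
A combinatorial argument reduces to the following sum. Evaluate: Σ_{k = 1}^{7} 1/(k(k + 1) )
Partial fractions: 1/(k(k + 1)) = 1/k - 1/(k + 1)
Telescoping sum: 1(1 - 1/8) = 1·7/8

Answer: 7/8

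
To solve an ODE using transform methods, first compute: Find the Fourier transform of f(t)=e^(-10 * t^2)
The Fourier transform of a Gaussian e^(-a*t^2) is sqrt(pi/a)*e^(-omega^2/(4a)).
With a=10: F(omega)=sqrt(pi/10)*e^(-omega^2/40)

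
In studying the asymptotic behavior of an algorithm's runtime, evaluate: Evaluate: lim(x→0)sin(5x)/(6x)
L'Hôpital (0/0): lim 5cos(5x)/6 = 5/6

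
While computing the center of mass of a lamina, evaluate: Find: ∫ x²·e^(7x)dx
Integration by parts twice:
First: u = x², dv = e^(7x) dx => x²e^(7x)/7 - (2/7)∫ xe^(7x) dx
Second (∫ xe^(7x) dx): xe^(7x)/7 - e^(7x)/49
Combining: e^(7x)(x²/7-2x/49+2/343)+C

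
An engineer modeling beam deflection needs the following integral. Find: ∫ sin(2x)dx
Using substitution u=2x: ∫ sin(u) du/2=-cos(u)/2+C

Answer: (-1/2)cos(2x)+C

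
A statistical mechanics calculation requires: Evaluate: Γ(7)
Γ(n) = (n-1)! for positive integers
Γ(7) = 6! = 720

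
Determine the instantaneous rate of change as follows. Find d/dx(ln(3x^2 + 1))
Chain rule: d/dx[ln(u)] = u'/u where u = 3x^2+1
u' = 6x

Answer: (6x)/(3x^2+1)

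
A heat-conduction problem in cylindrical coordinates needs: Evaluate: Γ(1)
Γ(n) = (n-1)! for positive integers
Γ(1) = 0! = 1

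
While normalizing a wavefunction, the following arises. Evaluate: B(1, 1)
B(x,y)=Γ(x)Γ(y)/Γ(x+y)=(x-1)!(y-1)!/(x+y-1)!
B(1,1)=0!·0!/1!=1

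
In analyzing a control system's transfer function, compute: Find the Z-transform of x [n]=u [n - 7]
Using the time-shift property: Z{u[n-7]} = z^(-7)*z/(z-1)
= z^(-6)/(z-1)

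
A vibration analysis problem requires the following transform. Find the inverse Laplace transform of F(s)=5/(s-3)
L^(-1){5/(s-a)} = c·e^(at)
Here a = 3, c = 5

Answer: 5e^(3t)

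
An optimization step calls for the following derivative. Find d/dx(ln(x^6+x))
Chain rule: d/dx[ln(u)]=u'/u where u=x^6+x
u'=6x^5+1

Answer: (6x^5+1)/(x^6+x)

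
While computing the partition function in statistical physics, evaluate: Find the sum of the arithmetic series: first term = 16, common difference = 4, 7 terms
Last term: a_n = 16+(7-1)·4 = 40
Sum = n(a_1+a_n)/2 = 7(16+40)/2 = 196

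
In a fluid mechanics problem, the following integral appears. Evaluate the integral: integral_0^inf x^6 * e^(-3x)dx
This is a Gamma integral. Substitute u=3x (du=3 dx):
integral_0^inf x^6 * e^(-3x) dx=(1/3^7) integral_0^inf u^6 * e^(-u) du
=Gamma(7)/3^7=6!/3^7=720/2187

Answer: 80/243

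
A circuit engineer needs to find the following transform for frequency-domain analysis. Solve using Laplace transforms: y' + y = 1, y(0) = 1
Take L of both sides: sY(s)-1+Y(s)=1/s
Y(s)(s+1)=1/s+1
Y(s)=1/(s(s+1))+1/(s+1)
Partial fractions: 1/(s(s+1))=1/s - 1/(s+1)
So Y(s)=1/s
Inverse transform (L^(-1){1/s}=1, L^(-1){1/(s+1)}=e^(-t)):

Answer: y(t)=1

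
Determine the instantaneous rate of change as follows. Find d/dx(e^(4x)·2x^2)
Product rule: (fg)' = f'g+fg'
f = e^(4x), f' = 4·e^(4x)
g = 2x^2, g' = 4x

Answer: 8·e^(4x)·x^2+4·e^(4x)·x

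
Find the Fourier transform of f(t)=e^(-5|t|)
Using the standard pair: F{e^(-a|t|)} = 2a/(a^2+omega^2)
With a = 5: F(omega) = 10/(25+omega^2)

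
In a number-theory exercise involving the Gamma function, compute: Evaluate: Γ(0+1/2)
Γ(1/2)=√π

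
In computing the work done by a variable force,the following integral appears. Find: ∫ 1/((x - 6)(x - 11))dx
Partial fractions: 1/((x-6)(x-11)) = A/(x-6) + B/(x-11)
A = -1/5, B = 1/5
∫ [-1/5· 1/(x-6) + 1/5· 1/(x-11)] dx
= (1/5)[ln|x-11| - ln|x-6|] + C

Answer: (1/5)·ln|(x-11)/(x-6)| + C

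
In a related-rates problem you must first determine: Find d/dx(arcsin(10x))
d/dx[arcsin(u)] = u'/√(1-u²), u = 10x, u' = 10

Answer: 10/√(1-100x²)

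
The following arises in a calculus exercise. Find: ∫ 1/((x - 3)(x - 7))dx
Partial fractions: 1/((x-3)(x-7))=A/(x-3) + B/(x-7)
A=-1/4, B=1/4
∫ [-1/4· 1/(x-3) + 1/4· 1/(x-7)] dx
=(1/4)[ln|x-7| - ln|x-3|] + C

Answer: (1/4)·ln|(x-7)/(x-3)| + C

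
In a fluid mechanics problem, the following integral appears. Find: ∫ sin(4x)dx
Using substitution u=4x: ∫ sin(u) du/4=-cos(u)/4+C

Answer: (-1/4)cos(4x)+C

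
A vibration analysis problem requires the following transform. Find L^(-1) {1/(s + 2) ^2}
L^(-1){1/(s-a)^n}=t^(n-1)·e^(at)/(n-1)!
Here a=-2, n=2: t^1·e^(-2t)/1

Answer: t·e^(-2t)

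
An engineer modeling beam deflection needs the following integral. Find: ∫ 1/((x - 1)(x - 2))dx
Partial fractions: 1/((x-1)(x-2))=A/(x-1) + B/(x-2)
A=-1, B=1
∫ [-1· 1/(x-1) + 1· 1/(x-2)] dx
=(1)[ln|x-2| - ln|x-1|] + C

Answer: ln|(x-2)/(x-1)| + C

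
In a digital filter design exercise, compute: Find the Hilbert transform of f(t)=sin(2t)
The Hilbert transform shifts each frequency component by -pi/2.
H{sin(wt)} = -cos(wt)
With w = 2: H{sin(2t)} = -cos(2t)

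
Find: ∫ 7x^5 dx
Using power rule: ∫ 7x^5 dx=7/6 x^6+C=(7/6)x^6+C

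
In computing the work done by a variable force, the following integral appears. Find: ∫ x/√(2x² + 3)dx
Let u = 2x² + 3, du = 4x dx
∫ (1/4)·u^(-1/2) du = √u/2 + C

Answer: √(2x² + 3)/2 + C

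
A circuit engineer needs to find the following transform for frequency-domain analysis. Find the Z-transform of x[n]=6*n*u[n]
Z{n*u[n]}=z/(z-1)^2
By linearity: Z{6*n*u[n]}=6z/(z-1)^2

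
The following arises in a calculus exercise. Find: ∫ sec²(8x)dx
Since d/dx[tan(8x)]=8sec²(8x), integral=tan(8x)/8+C

Answer: (1/8)tan(8x)+C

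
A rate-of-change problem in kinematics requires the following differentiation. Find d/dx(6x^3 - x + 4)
Power rule: d/dx(ax^n)=n·a·x^(n-1)
Term by term: 18·x^2-1

Answer: 18x^2-1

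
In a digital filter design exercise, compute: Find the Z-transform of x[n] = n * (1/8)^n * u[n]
Using the property Z{n*a^n*u[n]}=az/(z-a)^2
With a=1/8: X(z)=(1/8)z/(z - 1/8)^2, |z| > 1/8

Answer: (1/8)z/(z - 1/8)^2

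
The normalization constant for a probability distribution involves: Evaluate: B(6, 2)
B(x,y)=Γ(x)Γ(y)/Γ(x + y)=(x-1)!(y-1)!/(x + y-1)!
B(6,2)=5!·1!/7!=1/42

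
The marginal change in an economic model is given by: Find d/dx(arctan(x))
d/dx[arctan(u)]=u'/(1+u²), u=x, u'=1

Answer: 1/(1+x²)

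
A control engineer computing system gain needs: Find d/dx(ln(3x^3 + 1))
Chain rule: d/dx[ln(u)] = u'/u where u = 3x^3 + 1
u' = 9x^2

Answer: (9x^2)/(3x^3 + 1)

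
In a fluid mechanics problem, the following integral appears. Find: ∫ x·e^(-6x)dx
Integration by parts: u=x, dv=e^(-6x) dx
du=dx, v=e^(-6x)/(-6)
=x·e^(-6x)/(-6) - ∫ e^(-6x)/(-6) dx
=x·e^(-6x)/(-6) - e^(-6x)/36+C

Answer: e^(-6x)(x/(-6)-1/36)+C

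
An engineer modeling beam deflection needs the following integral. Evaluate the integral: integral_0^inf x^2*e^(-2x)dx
This is a Gamma integral. Substitute u = 2x (du = 2 dx):
integral_0^inf x^2 * e^(-2x) dx = (1/2^3) integral_0^inf u^2 * e^(-u) du
= Gamma(3)/2^3 = 2!/2^3 = 2/8

Answer: 1/4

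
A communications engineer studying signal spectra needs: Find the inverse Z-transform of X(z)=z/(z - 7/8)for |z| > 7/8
Standard pair: z/(z-a) <-> a^n * u[n] for causal signals
With a=7/8: x[n]=(7/8)^n * u[n]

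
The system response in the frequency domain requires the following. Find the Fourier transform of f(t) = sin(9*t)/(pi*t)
sin(W * t)/(pi * t) = (W/pi) * sinc(W * t/pi) is the impulse response of the ideal low-pass filter with cutoff W (here W = 9).
Its Fourier transform is a rectangular function:
F(omega) = 1 for |omega| < 9, 0 otherwise

Answer: rect(omega/18) [i.e., 1 for |omega| < 9, 0 otherwise]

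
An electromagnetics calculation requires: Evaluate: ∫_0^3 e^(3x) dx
Antiderivative: (1/3)e^(3x)
Evaluate: (1/3)(e^9 - 1)

Answer: (e^9 - 1)/3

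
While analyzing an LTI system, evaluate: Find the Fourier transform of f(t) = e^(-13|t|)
Using the standard pair: F{e^(-a|t|)}=2a/(a^2+omega^2)
With a=13: F(omega)=26/(169+omega^2)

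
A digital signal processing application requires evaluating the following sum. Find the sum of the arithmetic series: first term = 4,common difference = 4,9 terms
Last term: a_n = 4+(9-1)·4 = 36
Sum = n(a_1+a_n)/2 = 9(4+36)/2 = 180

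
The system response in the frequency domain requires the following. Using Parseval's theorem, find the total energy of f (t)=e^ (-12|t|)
Parseval's theorem: E=integral |f(t)|^2 dt=(1/2pi) integral |F(omega)|^2 domega
E=integral_{-inf}^{inf} e^(-24|t|) dt=2 * integral_0^inf e^(-24t) dt=2/(2 * 12)=1/12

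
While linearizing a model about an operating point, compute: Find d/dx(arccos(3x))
d/dx[arccos(u)]=-u'/√(1-u²), u=3x, u'=3

Answer: -3/√(1-9x²)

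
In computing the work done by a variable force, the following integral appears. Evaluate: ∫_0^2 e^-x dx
Antiderivative: -e^-x
Evaluate: -(e^-2-1)

Answer: (e^-2-1)/(-1)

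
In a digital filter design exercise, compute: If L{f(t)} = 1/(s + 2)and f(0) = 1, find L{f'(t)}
L{f'(t)}=s·F(s) - f(0)=s/(s + 2) - 1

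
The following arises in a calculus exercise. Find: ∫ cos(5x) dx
Using substitution u = 5x: ∫ cos(u) du/5 = sin(u)/5+C

Answer: (1/5)sin(5x)+C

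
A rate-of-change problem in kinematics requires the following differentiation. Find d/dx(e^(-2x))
Chain rule: d/dx[e^u] = e^u · u' where u = -2x
u' = -2

Answer: -2·e^(-2x)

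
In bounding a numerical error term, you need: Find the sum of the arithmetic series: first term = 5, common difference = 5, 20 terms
Last term: a_n=5 + (20 - 1)·5=100
Sum=n(a_1 + a_n)/2=20(5 + 100)/2=1050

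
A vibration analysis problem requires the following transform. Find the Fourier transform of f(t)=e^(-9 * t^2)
The Fourier transform of a Gaussian e^(-a * t^2) is sqrt(pi/a) * e^(-omega^2/(4a)).
With a = 9: F(omega) = sqrt(pi)/3 * e^(-omega^2/36)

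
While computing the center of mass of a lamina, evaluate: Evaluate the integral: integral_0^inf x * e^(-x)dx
This is a Gamma integral. Substitute u=1x:
integral_0^inf x * e^(-x) dx=(1/1^2) integral_0^inf u^1 * e^(-u) du
=Gamma(2)/1^2=1!/1^2=1/1

Answer: 1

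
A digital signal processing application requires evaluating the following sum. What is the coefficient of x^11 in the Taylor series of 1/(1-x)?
1/(1-x) = Σ x^n for |x|<1
All coefficients are 1

Answer: 1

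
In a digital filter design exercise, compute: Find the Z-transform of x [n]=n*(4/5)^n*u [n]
Using the property Z{n*a^n*u[n]} = az/(z-a)^2
With a = 4/5: X(z) = (4/5)z/(z - 4/5)^2, |z| > 4/5

Answer: (4/5)z/(z - 4/5)^2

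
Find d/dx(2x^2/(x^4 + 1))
Quotient rule: (f/g)' = (f'g - fg')/g²
f = 2x^2, f' = 4x
g = x^4+1, g' = 4x^3

Answer: (4x·(x^4+1)-8x^5)/(x^4+1)²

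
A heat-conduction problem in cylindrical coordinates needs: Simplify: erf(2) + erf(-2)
erf is odd: erf(-2) = -erf(2)
erf(2)+erf(-2) = erf(2) - erf(2) = 0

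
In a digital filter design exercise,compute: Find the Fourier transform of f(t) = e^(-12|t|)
Using the standard pair: F{e^(-a|t|)}=2a/(a^2 + omega^2)
With a=12: F(omega)=24/(144 + omega^2)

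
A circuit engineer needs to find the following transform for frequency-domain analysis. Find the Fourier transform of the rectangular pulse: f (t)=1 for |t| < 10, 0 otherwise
F(omega)=integral from -10 to 10 of e^(-j*omega*t) dt
=2*sin(10*omega)/omega=20*sinc(10*omega/pi)

Answer: 2*sin(10*omega)/omega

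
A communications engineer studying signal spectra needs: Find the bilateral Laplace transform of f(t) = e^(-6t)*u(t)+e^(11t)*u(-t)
For e^(-6t) * u(t): L=1/(s+6), Re(s) > -6
For e^(11t) * u(-t): L=-1/(s-11), Re(s) < 11
Combined: F(s)=1/(s+6)-1/(s-11), -6 < Re(s) < 11

Answer: 1/(s+6)-1/(s-11), ROC: -6 < Re(s) < 11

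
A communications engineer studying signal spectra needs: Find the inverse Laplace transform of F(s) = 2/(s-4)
L^(-1){2/(s-a)} = c·e^(at)
Here a = 4, c = 2

Answer: 2e^(4t)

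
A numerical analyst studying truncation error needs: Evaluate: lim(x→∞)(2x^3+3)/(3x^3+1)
Divide numerator and denominator by x^3:
lim (2 + 3/x^3)/(3 + 1/x^3) = 2/3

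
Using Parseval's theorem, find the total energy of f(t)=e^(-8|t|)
Parseval's theorem: E=integral |f(t)|^2 dt=(1/2pi) integral |F(omega)|^2 domega
E=integral_{-inf}^{inf} e^(-16|t|) dt=2*integral_0^inf e^(-16t) dt=2/(2*8)=1/8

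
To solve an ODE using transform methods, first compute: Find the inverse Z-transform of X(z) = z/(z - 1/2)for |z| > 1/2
Standard pair: z/(z-a) <-> a^n*u[n] for causal signals
With a=1/2: x[n]=(1/2)^n*u[n]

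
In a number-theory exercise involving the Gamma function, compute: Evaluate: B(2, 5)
B(x,y) = Γ(x)Γ(y)/Γ(x + y) = (x-1)!(y-1)!/(x + y-1)!
B(2,5) = 1!·4!/6! = 1/30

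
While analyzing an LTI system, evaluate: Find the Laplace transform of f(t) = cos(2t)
L{cos(wt)}=s/(s² + w²)
L{cos(2t)}=s/(s² + 4)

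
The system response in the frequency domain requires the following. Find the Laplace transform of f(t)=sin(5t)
L{sin(wt)}=w/(s² + w²)
L{sin(5t)}=5/(s² + 25)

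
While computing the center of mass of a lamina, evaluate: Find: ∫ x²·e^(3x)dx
Integration by parts twice:
First: u = x², dv = e^(3x) dx => x²e^(3x)/3 - (2/3)∫ xe^(3x) dx
Second (∫ xe^(3x) dx): xe^(3x)/3 - e^(3x)/9
Combining: e^(3x)(x²/3 - 2x/9 + 2/27) + C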